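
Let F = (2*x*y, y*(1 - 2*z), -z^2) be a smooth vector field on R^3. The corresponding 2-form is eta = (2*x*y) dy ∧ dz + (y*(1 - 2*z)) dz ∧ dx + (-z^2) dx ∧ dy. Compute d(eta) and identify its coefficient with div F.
d(eta) = (2*y - 4*z + 1) dx ∧ dy ∧ dz; div F = 2*y - 4*z + 1

For a 2-form in R^3 of the form above, applying d gives a 3-form with coefficient ∂P/∂x + ∂Q/∂y + ∂R/∂z:
  ∂P/∂x = 2*y
  ∂Q/∂y = 1 - 2*z
  ∂R/∂z = -2*z
Sum = 2*y - 4*z + 1, which is exactly div F.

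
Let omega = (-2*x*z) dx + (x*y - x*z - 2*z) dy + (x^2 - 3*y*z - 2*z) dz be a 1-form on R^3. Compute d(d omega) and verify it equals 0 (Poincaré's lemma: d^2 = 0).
d(d omega) = 0

Step 1: d omega = sum_{i<j} (∂f_j/∂x_i - ∂f_i/∂x_j) dx_i ∧ dx_j:
  coeff of dx ∧ dy: y - z
  coeff of dx ∧ dz: 4*x
  coeff of dy ∧ dz: x - 3*z + 2
Step 2: Apply d again to each 2-form coefficient. The only possible 3-form in R^3 is dx ∧ dy ∧ dz, with coefficient
  ∂(coeff of dy∧dz)/∂x - ∂(coeff of dx∧dz)/∂y + ∂(coeff of dx∧dy)/∂z
  = ∂/∂x (x - 3*z + 2) - ∂/∂y (4*x) + ∂/∂z (y - z).
Each of these terms simplifies to sums of mixed partials that cancel in pairs. The result is 0 (by equality of mixed partials for smooth functions — Schwarz / Clairaut).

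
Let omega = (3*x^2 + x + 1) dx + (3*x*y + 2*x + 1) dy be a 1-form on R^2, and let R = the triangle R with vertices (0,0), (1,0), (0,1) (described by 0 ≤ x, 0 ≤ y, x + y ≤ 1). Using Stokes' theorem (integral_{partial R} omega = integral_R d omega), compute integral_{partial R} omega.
integral_(partial R) omega = 3/2

Stokes: integral_partial_R omega = integral_R d omega with d omega = (∂Q/∂x - ∂P/∂y) dx ∧ dy.
  ∂Q/∂x = 3*y + 2
  ∂P/∂y = 0
  integrand = ∂Q/∂x - ∂P/∂y = 3*y + 2.
Integrating over R: integral_0^1 integral_0^{1-x} (3*y + 2) dy dx = 3/2.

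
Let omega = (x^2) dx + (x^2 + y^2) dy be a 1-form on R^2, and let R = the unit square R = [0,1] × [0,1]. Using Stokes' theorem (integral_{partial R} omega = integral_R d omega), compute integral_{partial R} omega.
integral_(partial R) omega = 1

Stokes: integral_partial_R omega = integral_R d omega with d omega = (∂Q/∂x - ∂P/∂y) dx ∧ dy.
  ∂Q/∂x = 2*x
  ∂P/∂y = 0
  integrand = ∂Q/∂x - ∂P/∂y = 2*x.
Integrating over R: integral_0^1 integral_0^1 (2*x) dx dy = 1.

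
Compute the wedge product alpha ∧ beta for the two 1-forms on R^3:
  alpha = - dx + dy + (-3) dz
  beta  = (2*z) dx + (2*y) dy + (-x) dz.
alpha ∧ beta = (-2*y - 2*z) dx ∧ dy + (x + 6*z) dx ∧ dz + (-x + 6*y) dy ∧ dz

Distribute the wedge, using dx_i ∧ dx_j = -dx_j ∧ dx_i and dx_i ∧ dx_i = 0. For each pair (i, j) with i < j, the coefficient of dx_i ∧ dx_j in alpha ∧ beta is (alpha_i * beta_j - alpha_j * beta_i). Collecting: alpha ∧ beta = (-2*y - 2*z) dx ∧ dy + (x + 6*z) dx ∧ dz + (-x + 6*y) dy ∧ dz.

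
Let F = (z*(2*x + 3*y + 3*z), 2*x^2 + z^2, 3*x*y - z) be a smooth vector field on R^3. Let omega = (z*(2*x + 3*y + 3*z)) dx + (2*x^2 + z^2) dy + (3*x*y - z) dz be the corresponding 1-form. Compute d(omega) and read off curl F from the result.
d(omega) = (3*x - 2*z) dy ∧ dz + (2*x + 6*z) dz ∧ dx + (4*x - 3*z) dx ∧ dy; curl F = (3*x - 2*z, 2*x + 6*z, 4*x - 3*z)

d omega = sum_{i<j} (∂f_j/∂x_i - ∂f_i/∂x_j) dx_i ∧ dx_j. Under the identification (dy ∧ dz, dz ∧ dx, dx ∧ dy) ↔ (e_x, e_y, e_z), the coefficients are exactly the components of curl F. Compute:
  ∂R/∂y - ∂Q/∂z = (3*x) - (2*z) = 3*x - 2*z
  ∂P/∂z - ∂R/∂x = (2*x + 3*y + 6*z) - (3*y) = 2*x + 6*z
  ∂Q/∂x - ∂P/∂y = (4*x) - (3*z) = 4*x - 3*z.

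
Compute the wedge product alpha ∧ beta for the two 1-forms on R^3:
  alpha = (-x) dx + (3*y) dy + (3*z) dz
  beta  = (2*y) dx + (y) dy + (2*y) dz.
alpha ∧ beta = (-y*(x + 6*y)) dx ∧ dy + (-2*y*(x + 3*z)) dx ∧ dz + (3*y*(2*y - z)) dy ∧ dz

Distribute the wedge, using dx_i ∧ dx_j = -dx_j ∧ dx_i and dx_i ∧ dx_i = 0. For each pair (i, j) with i < j, the coefficient of dx_i ∧ dx_j in alpha ∧ beta is (alpha_i * beta_j - alpha_j * beta_i). Collecting: alpha ∧ beta = (-y*(x + 6*y)) dx ∧ dy + (-2*y*(x + 3*z)) dx ∧ dz + (3*y*(2*y - z)) dy ∧ dz.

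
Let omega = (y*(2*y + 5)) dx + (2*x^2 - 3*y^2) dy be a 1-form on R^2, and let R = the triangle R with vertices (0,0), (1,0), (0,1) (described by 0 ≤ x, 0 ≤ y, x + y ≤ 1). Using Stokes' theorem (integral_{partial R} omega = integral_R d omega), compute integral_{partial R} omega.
integral_(partial R) omega = -5/2

Stokes: integral_partial_R omega = integral_R d omega with d omega = (∂Q/∂x - ∂P/∂y) dx ∧ dy.
  ∂Q/∂x = 4*x
  ∂P/∂y = 4*y + 5
  integrand = ∂Q/∂x - ∂P/∂y = 4*x - 4*y - 5.
Integrating over R: integral_0^1 integral_0^{1-x} (4*x - 4*y - 5) dy dx = -5/2.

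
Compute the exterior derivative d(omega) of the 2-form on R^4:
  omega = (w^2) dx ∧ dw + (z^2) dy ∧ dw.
d(omega) = (-2*z) dy ∧ dz ∧ dw

For a 2-form omega = sum_{i<j} g_{ij} dx_i ∧ dx_j, the exterior derivative is
  d(omega) = sum_{i<j} d(g_{ij}) ∧ dx_i ∧ dx_j = sum_{i<j, k} (∂g_{ij}/∂x_k) dx_k ∧ dx_i ∧ dx_j.
Expand each term, using dx_k ∧ dx_i ∧ dx_j = sgn(permutation) dx_{(a)} ∧ dx_{(b)} ∧ dx_{(c)} with (a < b < c) sorted:
  d(z^2) includes (∂/∂z)(z^2) dz = (2*z) dz, which multiplied by dy ∧ dw gives (-2*z) dy ∧ dz ∧ dw
Collecting like 3-forms: d(omega) = (-2*z) dy ∧ dz ∧ dw.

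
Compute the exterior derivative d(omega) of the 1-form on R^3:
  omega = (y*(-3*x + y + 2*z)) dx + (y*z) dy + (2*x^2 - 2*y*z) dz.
d(omega) = (3*x - 2*y - 2*z) dx ∧ dy + (4*x - 2*y) dx ∧ dz + (-y - 2*z) dy ∧ dz

For a 1-form omega = sum_i f_i dx_i, the exterior derivative is
  d(omega) = sum_{i < j} (∂f_j/∂x_i - ∂f_i/∂x_j) dx_i ∧ dx_j.
  coefficient of dx ∧ dy: ∂f_2/∂x - ∂f_1/∂y = ∂(y*z)/∂x - ∂(y*(-3*x + y + 2*z))/∂y = 3*x - 2*y - 2*z
  coefficient of dx ∧ dz: ∂f_3/∂x - ∂f_1/∂z = ∂(2*x^2 - 2*y*z)/∂x - ∂(y*(-3*x + y + 2*z))/∂z = 4*x - 2*y
  coefficient of dy ∧ dz: ∂f_3/∂y - ∂f_2/∂z = ∂(2*x^2 - 2*y*z)/∂y - ∂(y*z)/∂z = -y - 2*z
Assembling: d(omega) = (3*x - 2*y - 2*z) dx ∧ dy + (4*x - 2*y) dx ∧ dz + (-y - 2*z) dy ∧ dz.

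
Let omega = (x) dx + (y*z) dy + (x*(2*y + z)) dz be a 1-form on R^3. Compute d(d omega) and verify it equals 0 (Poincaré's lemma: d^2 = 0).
d(d omega) = 0

Step 1: d omega = sum_{i<j} (∂f_j/∂x_i - ∂f_i/∂x_j) dx_i ∧ dx_j:
  coeff of dx ∧ dy: 0
  coeff of dx ∧ dz: 2*y + z
  coeff of dy ∧ dz: 2*x - y
Step 2: Apply d again to each 2-form coefficient. The only possible 3-form in R^3 is dx ∧ dy ∧ dz, with coefficient
  ∂(coeff of dy∧dz)/∂x - ∂(coeff of dx∧dz)/∂y + ∂(coeff of dx∧dy)/∂z
  = ∂/∂x (2*x - y) - ∂/∂y (2*y + z) + ∂/∂z (0).
Each of these terms simplifies to sums of mixed partials that cancel in pairs. The result is 0 (by equality of mixed partials for smooth functions — Schwarz / Clairaut).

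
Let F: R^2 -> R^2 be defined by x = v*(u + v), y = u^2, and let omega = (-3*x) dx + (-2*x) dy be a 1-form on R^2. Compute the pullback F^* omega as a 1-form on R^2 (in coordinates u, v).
F^* omega = (v*(-4*u^2 - 7*u*v - 3*v^2)) du + (3*v*(-u^2 - 3*u*v - 2*v^2)) dv

Using F^*(f dg) = (f ∘ F) d(g ∘ F), substitute each coordinate x_i by F_i(u, v) in f_i, and replace dx_i by d F_i = (∂F_i/∂u) du + (∂F_i/∂v) dv.
  For the x component: f_1(F) = 3*v*(-u - v); d F_1 = (v) du + (u + 2*v) dv
  For the y component: f_2(F) = 2*v*(-u - v); d F_2 = (2*u) du + (0) dv
Combining and collecting du, dv coefficients:
  coeff of du: v*(-4*u^2 - 7*u*v - 3*v^2)
  coeff of dv: 3*v*(-u^2 - 3*u*v - 2*v^2)
F^* omega = (v*(-4*u^2 - 7*u*v - 3*v^2)) du + (3*v*(-u^2 - 3*u*v - 2*v^2)) dv.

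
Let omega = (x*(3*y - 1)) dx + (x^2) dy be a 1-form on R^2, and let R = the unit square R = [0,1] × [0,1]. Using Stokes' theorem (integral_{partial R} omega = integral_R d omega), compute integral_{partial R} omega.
integral_(partial R) omega = -1/2

Stokes: integral_partial_R omega = integral_R d omega with d omega = (∂Q/∂x - ∂P/∂y) dx ∧ dy.
  ∂Q/∂x = 2*x
  ∂P/∂y = 3*x
  integrand = ∂Q/∂x - ∂P/∂y = -x.
Integrating over R: integral_0^1 integral_0^1 (-x) dx dy = -1/2.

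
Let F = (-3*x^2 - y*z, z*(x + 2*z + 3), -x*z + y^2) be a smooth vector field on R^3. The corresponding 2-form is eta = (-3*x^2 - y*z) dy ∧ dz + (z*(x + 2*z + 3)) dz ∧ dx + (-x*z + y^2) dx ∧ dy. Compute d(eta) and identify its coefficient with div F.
d(eta) = (-7*x) dx ∧ dy ∧ dz; div F = -7*x

For a 2-form in R^3 of the form above, applying d gives a 3-form with coefficient ∂P/∂x + ∂Q/∂y + ∂R/∂z:
  ∂P/∂x = -6*x
  ∂Q/∂y = 0
  ∂R/∂z = -x
Sum = -7*x, which is exactly div F.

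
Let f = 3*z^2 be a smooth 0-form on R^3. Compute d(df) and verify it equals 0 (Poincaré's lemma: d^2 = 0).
d(df) = 0

Step 1: df = sum_i (∂f/∂x_i) dx_i = (0) dx + (0) dy + (6*z) dz.
Step 2: Apply d again. Using the 1-form formula, the coefficient of dx ∧ dy in d(df) is ∂^2 f/∂x ∂y - ∂^2 f/∂y ∂x = (0) - (0) = 0 (equality of mixed partials for smooth f).
Similarly for dx ∧ dz and dy ∧ dz — all coefficients vanish. So d(df) = 0.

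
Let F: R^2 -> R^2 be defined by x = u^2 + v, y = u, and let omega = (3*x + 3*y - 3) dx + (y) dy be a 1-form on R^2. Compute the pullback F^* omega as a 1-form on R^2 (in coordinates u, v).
F^* omega = (u*(6*u^2 + 6*u + 6*v - 5)) du + (3*u^2 + 3*u + 3*v - 3) dv

Using F^*(f dg) = (f ∘ F) d(g ∘ F), substitute each coordinate x_i by F_i(u, v) in f_i, and replace dx_i by d F_i = (∂F_i/∂u) du + (∂F_i/∂v) dv.
  For the x component: f_1(F) = 3*u^2 + 3*u + 3*v - 3; d F_1 = (2*u) du + (1) dv
  For the y component: f_2(F) = u; d F_2 = (1) du + (0) dv
Combining and collecting du, dv coefficients:
  coeff of du: u*(6*u^2 + 6*u + 6*v - 5)
  coeff of dv: 3*u^2 + 3*u + 3*v - 3
F^* omega = (u*(6*u^2 + 6*u + 6*v - 5)) du + (3*u^2 + 3*u + 3*v - 3) dv.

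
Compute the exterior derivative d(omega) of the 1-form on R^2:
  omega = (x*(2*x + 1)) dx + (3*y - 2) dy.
d(omega) = 0

For a 1-form omega = sum_i f_i dx_i, the exterior derivative is
  d(omega) = sum_{i < j} (∂f_j/∂x_i - ∂f_i/∂x_j) dx_i ∧ dx_j.

Assembling: d(omega) = 0.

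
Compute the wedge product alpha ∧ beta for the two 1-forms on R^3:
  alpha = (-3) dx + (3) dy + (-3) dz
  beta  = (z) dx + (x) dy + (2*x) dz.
alpha ∧ beta = (-3*x - 3*z) dx ∧ dy + (-6*x + 3*z) dx ∧ dz + (9*x) dy ∧ dz

Distribute the wedge, using dx_i ∧ dx_j = -dx_j ∧ dx_i and dx_i ∧ dx_i = 0. For each pair (i, j) with i < j, the coefficient of dx_i ∧ dx_j in alpha ∧ beta is (alpha_i * beta_j - alpha_j * beta_i). Collecting: alpha ∧ beta = (-3*x - 3*z) dx ∧ dy + (-6*x + 3*z) dx ∧ dz + (9*x) dy ∧ dz.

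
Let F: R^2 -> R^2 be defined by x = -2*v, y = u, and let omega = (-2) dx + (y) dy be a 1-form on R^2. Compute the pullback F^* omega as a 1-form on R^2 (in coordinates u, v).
F^* omega = (u) du + (4) dv

Using F^*(f dg) = (f ∘ F) d(g ∘ F), substitute each coordinate x_i by F_i(u, v) in f_i, and replace dx_i by d F_i = (∂F_i/∂u) du + (∂F_i/∂v) dv.
  For the x component: f_1(F) = -2; d F_1 = (0) du + (-2) dv
  For the y component: f_2(F) = u; d F_2 = (1) du + (0) dv
Combining and collecting du, dv coefficients:
  coeff of du: u
  coeff of dv: 4
F^* omega = (u) du + (4) dv.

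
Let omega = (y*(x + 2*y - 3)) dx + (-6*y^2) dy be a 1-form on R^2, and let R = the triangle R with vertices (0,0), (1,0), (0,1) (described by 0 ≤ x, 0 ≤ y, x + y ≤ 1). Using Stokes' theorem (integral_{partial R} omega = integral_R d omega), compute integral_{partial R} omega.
integral_(partial R) omega = 2/3

Stokes: integral_partial_R omega = integral_R d omega with d omega = (∂Q/∂x - ∂P/∂y) dx ∧ dy.
  ∂Q/∂x = 0
  ∂P/∂y = x + 4*y - 3
  integrand = ∂Q/∂x - ∂P/∂y = -x - 4*y + 3.
Integrating over R: integral_0^1 integral_0^{1-x} (-x - 4*y + 3) dy dx = 2/3.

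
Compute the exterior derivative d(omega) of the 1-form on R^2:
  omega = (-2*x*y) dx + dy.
d(omega) = (2*x) dx ∧ dy

For a 1-form omega = sum_i f_i dx_i, the exterior derivative is
  d(omega) = sum_{i < j} (∂f_j/∂x_i - ∂f_i/∂x_j) dx_i ∧ dx_j.
  coefficient of dx ∧ dy: ∂f_2/∂x - ∂f_1/∂y = ∂(1)/∂x - ∂(-2*x*y)/∂y = 2*x
Assembling: d(omega) = (2*x) dx ∧ dy.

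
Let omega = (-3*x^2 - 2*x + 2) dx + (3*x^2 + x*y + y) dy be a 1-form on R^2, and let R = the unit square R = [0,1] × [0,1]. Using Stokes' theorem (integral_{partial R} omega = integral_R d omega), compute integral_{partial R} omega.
integral_(partial R) omega = 7/2

Stokes: integral_partial_R omega = integral_R d omega with d omega = (∂Q/∂x - ∂P/∂y) dx ∧ dy.
  ∂Q/∂x = 6*x + y
  ∂P/∂y = 0
  integrand = ∂Q/∂x - ∂P/∂y = 6*x + y.
Integrating over R: integral_0^1 integral_0^1 (6*x + y) dx dy = 7/2.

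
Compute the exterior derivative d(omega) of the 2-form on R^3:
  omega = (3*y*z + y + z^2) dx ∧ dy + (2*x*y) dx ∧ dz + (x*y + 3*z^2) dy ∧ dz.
d(omega) = (-2*x + 4*y + 2*z) dx ∧ dy ∧ dz

For a 2-form omega = sum_{i<j} g_{ij} dx_i ∧ dx_j, the exterior derivative is
  d(omega) = sum_{i<j} d(g_{ij}) ∧ dx_i ∧ dx_j = sum_{i<j, k} (∂g_{ij}/∂x_k) dx_k ∧ dx_i ∧ dx_j.
Expand each term, using dx_k ∧ dx_i ∧ dx_j = sgn(permutation) dx_{(a)} ∧ dx_{(b)} ∧ dx_{(c)} with (a < b < c) sorted:
  d(3*y*z + y + z^2) includes (∂/∂z)(3*y*z + y + z^2) dz = (3*y + 2*z) dz, which multiplied by dx ∧ dy gives (3*y + 2*z) dx ∧ dy ∧ dz
  d(2*x*y) includes (∂/∂y)(2*x*y) dy = (2*x) dy, which multiplied by dx ∧ dz gives (-2*x) dx ∧ dy ∧ dz
  d(x*y + 3*z^2) includes (∂/∂x)(x*y + 3*z^2) dx = (y) dx, which multiplied by dy ∧ dz gives (y) dx ∧ dy ∧ dz
Collecting like 3-forms: d(omega) = (-2*x + 4*y + 2*z) dx ∧ dy ∧ dz.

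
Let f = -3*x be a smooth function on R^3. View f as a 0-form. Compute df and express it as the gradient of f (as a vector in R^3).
df = (-3) dx + (0) dy + (0) dz; grad f = (-3, 0, 0)

For a 0-form f, d f = (∂f/∂x) dx + (∂f/∂y) dy + (∂f/∂z) dz. The components of the vector representation are exactly the entries of grad f in Cartesian coordinates:
  ∂f/∂x = -3
  ∂f/∂y = 0
  ∂f/∂z = 0.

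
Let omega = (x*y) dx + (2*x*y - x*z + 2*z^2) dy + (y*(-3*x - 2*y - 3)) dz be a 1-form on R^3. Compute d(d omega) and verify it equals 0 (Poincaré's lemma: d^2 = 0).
d(d omega) = 0

Step 1: d omega = sum_{i<j} (∂f_j/∂x_i - ∂f_i/∂x_j) dx_i ∧ dx_j:
  coeff of dx ∧ dy: -x + 2*y - z
  coeff of dx ∧ dz: -3*y
  coeff of dy ∧ dz: -2*x - 4*y - 4*z - 3
Step 2: Apply d again to each 2-form coefficient. The only possible 3-form in R^3 is dx ∧ dy ∧ dz, with coefficient
  ∂(coeff of dy∧dz)/∂x - ∂(coeff of dx∧dz)/∂y + ∂(coeff of dx∧dy)/∂z
  = ∂/∂x (-2*x - 4*y - 4*z - 3) - ∂/∂y (-3*y) + ∂/∂z (-x + 2*y - z).
Each of these terms simplifies to sums of mixed partials that cancel in pairs. The result is 0 (by equality of mixed partials for smooth functions — Schwarz / Clairaut).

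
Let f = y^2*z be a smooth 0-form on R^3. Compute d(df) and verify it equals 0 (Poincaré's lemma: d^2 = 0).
d(df) = 0

Step 1: df = sum_i (∂f/∂x_i) dx_i = (0) dx + (2*y*z) dy + (y^2) dz.
Step 2: Apply d again. Using the 1-form formula, the coefficient of dx ∧ dy in d(df) is ∂^2 f/∂x ∂y - ∂^2 f/∂y ∂x = (0) - (0) = 0 (equality of mixed partials for smooth f).
Similarly for dx ∧ dz and dy ∧ dz — all coefficients vanish. So d(df) = 0.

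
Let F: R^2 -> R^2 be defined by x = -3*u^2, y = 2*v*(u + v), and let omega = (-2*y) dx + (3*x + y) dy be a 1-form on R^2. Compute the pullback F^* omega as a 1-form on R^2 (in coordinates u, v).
F^* omega = (2*v*(3*u^2 + 14*u*v + 2*v^2)) du + (-18*u^3 - 32*u^2*v + 12*u*v^2 + 8*v^3) dv

Using F^*(f dg) = (f ∘ F) d(g ∘ F), substitute each coordinate x_i by F_i(u, v) in f_i, and replace dx_i by d F_i = (∂F_i/∂u) du + (∂F_i/∂v) dv.
  For the x component: f_1(F) = 4*v*(-u - v); d F_1 = (-6*u) du + (0) dv
  For the y component: f_2(F) = -9*u^2 + 2*u*v + 2*v^2; d F_2 = (2*v) du + (2*u + 4*v) dv
Combining and collecting du, dv coefficients:
  coeff of du: 2*v*(3*u^2 + 14*u*v + 2*v^2)
  coeff of dv: -18*u^3 - 32*u^2*v + 12*u*v^2 + 8*v^3
F^* omega = (2*v*(3*u^2 + 14*u*v + 2*v^2)) du + (-18*u^3 - 32*u^2*v + 12*u*v^2 + 8*v^3) dv.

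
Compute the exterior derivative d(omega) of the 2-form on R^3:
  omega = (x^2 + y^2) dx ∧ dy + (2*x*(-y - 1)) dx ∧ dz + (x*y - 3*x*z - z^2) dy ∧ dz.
d(omega) = (2*x + y - 3*z) dx ∧ dy ∧ dz

For a 2-form omega = sum_{i<j} g_{ij} dx_i ∧ dx_j, the exterior derivative is
  d(omega) = sum_{i<j} d(g_{ij}) ∧ dx_i ∧ dx_j = sum_{i<j, k} (∂g_{ij}/∂x_k) dx_k ∧ dx_i ∧ dx_j.
Expand each term, using dx_k ∧ dx_i ∧ dx_j = sgn(permutation) dx_{(a)} ∧ dx_{(b)} ∧ dx_{(c)} with (a < b < c) sorted:
  d(2*x*(-y - 1)) includes (∂/∂y)(2*x*(-y - 1)) dy = (-2*x) dy, which multiplied by dx ∧ dz gives (2*x) dx ∧ dy ∧ dz
  d(x*y - 3*x*z - z^2) includes (∂/∂x)(x*y - 3*x*z - z^2) dx = (y - 3*z) dx, which multiplied by dy ∧ dz gives (y - 3*z) dx ∧ dy ∧ dz
Collecting like 3-forms: d(omega) = (2*x + y - 3*z) dx ∧ dy ∧ dz.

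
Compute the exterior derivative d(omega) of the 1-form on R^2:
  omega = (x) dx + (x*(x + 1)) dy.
d(omega) = (2*x + 1) dx ∧ dy

For a 1-form omega = sum_i f_i dx_i, the exterior derivative is
  d(omega) = sum_{i < j} (∂f_j/∂x_i - ∂f_i/∂x_j) dx_i ∧ dx_j.
  coefficient of dx ∧ dy: ∂f_2/∂x - ∂f_1/∂y = ∂(x*(x + 1))/∂x - ∂(x)/∂y = 2*x + 1
Assembling: d(omega) = (2*x + 1) dx ∧ dy.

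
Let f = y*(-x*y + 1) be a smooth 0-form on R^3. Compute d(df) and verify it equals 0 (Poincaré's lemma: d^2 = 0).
d(df) = 0

Step 1: df = sum_i (∂f/∂x_i) dx_i = (-y^2) dx + (-2*x*y + 1) dy + (0) dz.
Step 2: Apply d again. Using the 1-form formula, the coefficient of dx ∧ dy in d(df) is ∂^2 f/∂x ∂y - ∂^2 f/∂y ∂x = (-2*y) - (-2*y) = 0 (equality of mixed partials for smooth f).
Similarly for dx ∧ dz and dy ∧ dz — all coefficients vanish. So d(df) = 0.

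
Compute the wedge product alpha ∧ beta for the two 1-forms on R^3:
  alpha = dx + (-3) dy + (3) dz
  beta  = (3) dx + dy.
alpha ∧ beta = (10) dx ∧ dy + (-9) dx ∧ dz + (-3) dy ∧ dz

Distribute the wedge, using dx_i ∧ dx_j = -dx_j ∧ dx_i and dx_i ∧ dx_i = 0. For each pair (i, j) with i < j, the coefficient of dx_i ∧ dx_j in alpha ∧ beta is (alpha_i * beta_j - alpha_j * beta_i). Collecting: alpha ∧ beta = (10) dx ∧ dy + (-9) dx ∧ dz + (-3) dy ∧ dz.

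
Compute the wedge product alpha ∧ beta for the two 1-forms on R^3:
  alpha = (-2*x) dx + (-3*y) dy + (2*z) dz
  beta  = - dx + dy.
alpha ∧ beta = (-2*x - 3*y) dx ∧ dy + (2*z) dx ∧ dz + (-2*z) dy ∧ dz

Distribute the wedge, using dx_i ∧ dx_j = -dx_j ∧ dx_i and dx_i ∧ dx_i = 0. For each pair (i, j) with i < j, the coefficient of dx_i ∧ dx_j in alpha ∧ beta is (alpha_i * beta_j - alpha_j * beta_i). Collecting: alpha ∧ beta = (-2*x - 3*y) dx ∧ dy + (2*z) dx ∧ dz + (-2*z) dy ∧ dz.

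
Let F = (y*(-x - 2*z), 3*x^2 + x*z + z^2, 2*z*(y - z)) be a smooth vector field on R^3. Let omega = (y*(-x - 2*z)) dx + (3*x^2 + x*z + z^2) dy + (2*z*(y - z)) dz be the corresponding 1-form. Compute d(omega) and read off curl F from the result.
d(omega) = (-x) dy ∧ dz + (-2*y) dz ∧ dx + (7*x + 3*z) dx ∧ dy; curl F = (-x, -2*y, 7*x + 3*z)

d omega = sum_{i<j} (∂f_j/∂x_i - ∂f_i/∂x_j) dx_i ∧ dx_j. Under the identification (dy ∧ dz, dz ∧ dx, dx ∧ dy) ↔ (e_x, e_y, e_z), the coefficients are exactly the components of curl F. Compute:
  ∂R/∂y - ∂Q/∂z = (2*z) - (x + 2*z) = -x
  ∂P/∂z - ∂R/∂x = (-2*y) - (0) = -2*y
  ∂Q/∂x - ∂P/∂y = (6*x + z) - (-x - 2*z) = 7*x + 3*z.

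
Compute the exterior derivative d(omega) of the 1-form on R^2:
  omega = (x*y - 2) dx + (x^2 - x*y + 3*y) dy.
d(omega) = (x - y) dx ∧ dy

For a 1-form omega = sum_i f_i dx_i, the exterior derivative is
  d(omega) = sum_{i < j} (∂f_j/∂x_i - ∂f_i/∂x_j) dx_i ∧ dx_j.
  coefficient of dx ∧ dy: ∂f_2/∂x - ∂f_1/∂y = ∂(x^2 - x*y + 3*y)/∂x - ∂(x*y - 2)/∂y = x - y
Assembling: d(omega) = (x - y) dx ∧ dy.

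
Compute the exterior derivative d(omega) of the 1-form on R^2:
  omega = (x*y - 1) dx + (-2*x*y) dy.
d(omega) = (-x - 2*y) dx ∧ dy

For a 1-form omega = sum_i f_i dx_i, the exterior derivative is
  d(omega) = sum_{i < j} (∂f_j/∂x_i - ∂f_i/∂x_j) dx_i ∧ dx_j.
  coefficient of dx ∧ dy: ∂f_2/∂x - ∂f_1/∂y = ∂(-2*x*y)/∂x - ∂(x*y - 1)/∂y = -x - 2*y
Assembling: d(omega) = (-x - 2*y) dx ∧ dy.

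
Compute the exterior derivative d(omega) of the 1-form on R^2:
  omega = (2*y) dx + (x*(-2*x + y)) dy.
d(omega) = (-4*x + y - 2) dx ∧ dy

For a 1-form omega = sum_i f_i dx_i, the exterior derivative is
  d(omega) = sum_{i < j} (∂f_j/∂x_i - ∂f_i/∂x_j) dx_i ∧ dx_j.
  coefficient of dx ∧ dy: ∂f_2/∂x - ∂f_1/∂y = ∂(x*(-2*x + y))/∂x - ∂(2*y)/∂y = -4*x + y - 2
Assembling: d(omega) = (-4*x + y - 2) dx ∧ dy.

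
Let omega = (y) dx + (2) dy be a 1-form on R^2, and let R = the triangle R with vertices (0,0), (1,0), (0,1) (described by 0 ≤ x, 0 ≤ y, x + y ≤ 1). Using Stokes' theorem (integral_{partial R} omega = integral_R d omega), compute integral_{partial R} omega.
integral_(partial R) omega = -1/2

Stokes: integral_partial_R omega = integral_R d omega with d omega = (∂Q/∂x - ∂P/∂y) dx ∧ dy.
  ∂Q/∂x = 0
  ∂P/∂y = 1
  integrand = ∂Q/∂x - ∂P/∂y = -1.
Integrating over R: integral_0^1 integral_0^{1-x} (-1) dy dx = -1/2.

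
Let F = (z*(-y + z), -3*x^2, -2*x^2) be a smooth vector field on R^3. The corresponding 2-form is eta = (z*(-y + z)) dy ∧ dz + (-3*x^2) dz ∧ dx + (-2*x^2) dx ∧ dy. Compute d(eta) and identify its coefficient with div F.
d(eta) = (0) dx ∧ dy ∧ dz; div F = 0

For a 2-form in R^3 of the form above, applying d gives a 3-form with coefficient ∂P/∂x + ∂Q/∂y + ∂R/∂z:
  ∂P/∂x = 0
  ∂Q/∂y = 0
  ∂R/∂z = 0
Sum = 0, which is exactly div F.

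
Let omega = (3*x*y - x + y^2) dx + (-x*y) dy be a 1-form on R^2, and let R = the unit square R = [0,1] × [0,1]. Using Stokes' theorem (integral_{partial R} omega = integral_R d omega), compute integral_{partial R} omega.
integral_(partial R) omega = -3

Stokes: integral_partial_R omega = integral_R d omega with d omega = (∂Q/∂x - ∂P/∂y) dx ∧ dy.
  ∂Q/∂x = -y
  ∂P/∂y = 3*x + 2*y
  integrand = ∂Q/∂x - ∂P/∂y = -3*x - 3*y.
Integrating over R: integral_0^1 integral_0^1 (-3*x - 3*y) dx dy = -3.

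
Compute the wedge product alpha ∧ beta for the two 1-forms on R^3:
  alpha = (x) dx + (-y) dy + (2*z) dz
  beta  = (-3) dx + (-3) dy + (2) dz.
alpha ∧ beta = (-3*x - 3*y) dx ∧ dy + (2*x + 6*z) dx ∧ dz + (-2*y + 6*z) dy ∧ dz

Distribute the wedge, using dx_i ∧ dx_j = -dx_j ∧ dx_i and dx_i ∧ dx_i = 0. For each pair (i, j) with i < j, the coefficient of dx_i ∧ dx_j in alpha ∧ beta is (alpha_i * beta_j - alpha_j * beta_i). Collecting: alpha ∧ beta = (-3*x - 3*y) dx ∧ dy + (2*x + 6*z) dx ∧ dz + (-2*y + 6*z) dy ∧ dz.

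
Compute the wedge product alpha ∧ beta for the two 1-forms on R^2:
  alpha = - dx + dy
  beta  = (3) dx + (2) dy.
alpha ∧ beta = (-5) dx ∧ dy

Distribute the wedge, using dx_i ∧ dx_j = -dx_j ∧ dx_i and dx_i ∧ dx_i = 0. For each pair (i, j) with i < j, the coefficient of dx_i ∧ dx_j in alpha ∧ beta is (alpha_i * beta_j - alpha_j * beta_i). Collecting: alpha ∧ beta = (-5) dx ∧ dy.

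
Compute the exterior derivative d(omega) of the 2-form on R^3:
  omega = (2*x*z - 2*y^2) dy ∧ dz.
d(omega) = (2*z) dx ∧ dy ∧ dz

For a 2-form omega = sum_{i<j} g_{ij} dx_i ∧ dx_j, the exterior derivative is
  d(omega) = sum_{i<j} d(g_{ij}) ∧ dx_i ∧ dx_j = sum_{i<j, k} (∂g_{ij}/∂x_k) dx_k ∧ dx_i ∧ dx_j.
Expand each term, using dx_k ∧ dx_i ∧ dx_j = sgn(permutation) dx_{(a)} ∧ dx_{(b)} ∧ dx_{(c)} with (a < b < c) sorted:
  d(2*x*z - 2*y^2) includes (∂/∂x)(2*x*z - 2*y^2) dx = (2*z) dx, which multiplied by dy ∧ dz gives (2*z) dx ∧ dy ∧ dz
Collecting like 3-forms: d(omega) = (2*z) dx ∧ dy ∧ dz.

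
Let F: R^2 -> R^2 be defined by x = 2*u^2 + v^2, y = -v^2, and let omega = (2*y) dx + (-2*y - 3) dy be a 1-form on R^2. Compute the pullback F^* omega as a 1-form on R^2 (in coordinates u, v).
F^* omega = (-8*u*v^2) du + (-8*v^3 + 6*v) dv

Using F^*(f dg) = (f ∘ F) d(g ∘ F), substitute each coordinate x_i by F_i(u, v) in f_i, and replace dx_i by d F_i = (∂F_i/∂u) du + (∂F_i/∂v) dv.
  For the x component: f_1(F) = -2*v^2; d F_1 = (4*u) du + (2*v) dv
  For the y component: f_2(F) = 2*v^2 - 3; d F_2 = (0) du + (-2*v) dv
Combining and collecting du, dv coefficients:
  coeff of du: -8*u*v^2
  coeff of dv: -8*v^3 + 6*v
F^* omega = (-8*u*v^2) du + (-8*v^3 + 6*v) dv.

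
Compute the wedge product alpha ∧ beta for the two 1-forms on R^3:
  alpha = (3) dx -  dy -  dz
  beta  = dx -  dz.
alpha ∧ beta = (-2) dx ∧ dz + (1) dx ∧ dy + (1) dy ∧ dz

Distribute the wedge, using dx_i ∧ dx_j = -dx_j ∧ dx_i and dx_i ∧ dx_i = 0. For each pair (i, j) with i < j, the coefficient of dx_i ∧ dx_j in alpha ∧ beta is (alpha_i * beta_j - alpha_j * beta_i). Collecting: alpha ∧ beta = (-2) dx ∧ dz + (1) dx ∧ dy + (1) dy ∧ dz.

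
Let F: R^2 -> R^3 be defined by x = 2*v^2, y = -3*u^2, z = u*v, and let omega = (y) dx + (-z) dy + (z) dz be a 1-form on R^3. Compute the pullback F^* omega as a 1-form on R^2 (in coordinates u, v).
F^* omega = (u*v*(6*u + v)) du + (-11*u^2*v) dv

Using F^*(f dg) = (f ∘ F) d(g ∘ F), substitute each coordinate x_i by F_i(u, v) in f_i, and replace dx_i by d F_i = (∂F_i/∂u) du + (∂F_i/∂v) dv.
  For the x component: f_1(F) = -3*u^2; d F_1 = (0) du + (4*v) dv
  For the y component: f_2(F) = -u*v; d F_2 = (-6*u) du + (0) dv
  For the z component: f_3(F) = u*v; d F_3 = (v) du + (u) dv
Combining and collecting du, dv coefficients:
  coeff of du: u*v*(6*u + v)
  coeff of dv: -11*u^2*v
F^* omega = (u*v*(6*u + v)) du + (-11*u^2*v) dv.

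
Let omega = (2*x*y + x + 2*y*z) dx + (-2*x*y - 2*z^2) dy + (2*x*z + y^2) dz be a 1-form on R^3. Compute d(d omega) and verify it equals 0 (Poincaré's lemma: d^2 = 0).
d(d omega) = 0

Step 1: d omega = sum_{i<j} (∂f_j/∂x_i - ∂f_i/∂x_j) dx_i ∧ dx_j:
  coeff of dx ∧ dy: -2*x - 2*y - 2*z
  coeff of dx ∧ dz: -2*y + 2*z
  coeff of dy ∧ dz: 2*y + 4*z
Step 2: Apply d again to each 2-form coefficient. The only possible 3-form in R^3 is dx ∧ dy ∧ dz, with coefficient
  ∂(coeff of dy∧dz)/∂x - ∂(coeff of dx∧dz)/∂y + ∂(coeff of dx∧dy)/∂z
  = ∂/∂x (2*y + 4*z) - ∂/∂y (-2*y + 2*z) + ∂/∂z (-2*x - 2*y - 2*z).
Each of these terms simplifies to sums of mixed partials that cancel in pairs. The result is 0 (by equality of mixed partials for smooth functions — Schwarz / Clairaut).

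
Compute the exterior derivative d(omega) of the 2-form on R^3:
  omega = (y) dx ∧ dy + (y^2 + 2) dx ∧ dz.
d(omega) = (-2*y) dx ∧ dy ∧ dz

For a 2-form omega = sum_{i<j} g_{ij} dx_i ∧ dx_j, the exterior derivative is
  d(omega) = sum_{i<j} d(g_{ij}) ∧ dx_i ∧ dx_j = sum_{i<j, k} (∂g_{ij}/∂x_k) dx_k ∧ dx_i ∧ dx_j.
Expand each term, using dx_k ∧ dx_i ∧ dx_j = sgn(permutation) dx_{(a)} ∧ dx_{(b)} ∧ dx_{(c)} with (a < b < c) sorted:
  d(y^2 + 2) includes (∂/∂y)(y^2 + 2) dy = (2*y) dy, which multiplied by dx ∧ dz gives (-2*y) dx ∧ dy ∧ dz
Collecting like 3-forms: d(omega) = (-2*y) dx ∧ dy ∧ dz.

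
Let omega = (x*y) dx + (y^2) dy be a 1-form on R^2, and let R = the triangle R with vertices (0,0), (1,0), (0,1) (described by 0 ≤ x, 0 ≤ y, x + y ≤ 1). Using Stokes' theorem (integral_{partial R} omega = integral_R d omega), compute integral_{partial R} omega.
integral_(partial R) omega = -1/6

Stokes: integral_partial_R omega = integral_R d omega with d omega = (∂Q/∂x - ∂P/∂y) dx ∧ dy.
  ∂Q/∂x = 0
  ∂P/∂y = x
  integrand = ∂Q/∂x - ∂P/∂y = -x.
Integrating over R: integral_0^1 integral_0^{1-x} (-x) dy dx = -1/6.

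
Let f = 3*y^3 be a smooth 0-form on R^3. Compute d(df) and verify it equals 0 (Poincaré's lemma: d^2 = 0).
d(df) = 0

Step 1: df = sum_i (∂f/∂x_i) dx_i = (0) dx + (9*y^2) dy + (0) dz.
Step 2: Apply d again. Using the 1-form formula, the coefficient of dx ∧ dy in d(df) is ∂^2 f/∂x ∂y - ∂^2 f/∂y ∂x = (0) - (0) = 0 (equality of mixed partials for smooth f).
Similarly for dx ∧ dz and dy ∧ dz — all coefficients vanish. So d(df) = 0.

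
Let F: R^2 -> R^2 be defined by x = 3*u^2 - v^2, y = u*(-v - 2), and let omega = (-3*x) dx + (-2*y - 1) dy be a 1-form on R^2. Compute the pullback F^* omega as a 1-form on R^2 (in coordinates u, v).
F^* omega = (-54*u^3 + 16*u*v^2 - 8*u*v - 8*u + v + 2) du + (16*u^2*v - 4*u^2 + u - 6*v^3) dv

Using F^*(f dg) = (f ∘ F) d(g ∘ F), substitute each coordinate x_i by F_i(u, v) in f_i, and replace dx_i by d F_i = (∂F_i/∂u) du + (∂F_i/∂v) dv.
  For the x component: f_1(F) = -9*u^2 + 3*v^2; d F_1 = (6*u) du + (-2*v) dv
  For the y component: f_2(F) = 2*u*v + 4*u - 1; d F_2 = (-v - 2) du + (-u) dv
Combining and collecting du, dv coefficients:
  coeff of du: -54*u^3 + 16*u*v^2 - 8*u*v - 8*u + v + 2
  coeff of dv: 16*u^2*v - 4*u^2 + u - 6*v^3
F^* omega = (-54*u^3 + 16*u*v^2 - 8*u*v - 8*u + v + 2) du + (16*u^2*v - 4*u^2 + u - 6*v^3) dv.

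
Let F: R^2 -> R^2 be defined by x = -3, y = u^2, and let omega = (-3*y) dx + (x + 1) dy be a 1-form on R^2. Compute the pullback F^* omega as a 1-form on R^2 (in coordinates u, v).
F^* omega = (-4*u) du

Using F^*(f dg) = (f ∘ F) d(g ∘ F), substitute each coordinate x_i by F_i(u, v) in f_i, and replace dx_i by d F_i = (∂F_i/∂u) du + (∂F_i/∂v) dv.
  For the x component: f_1(F) = -3*u^2; d F_1 = (0) du + (0) dv
  For the y component: f_2(F) = -2; d F_2 = (2*u) du + (0) dv
Combining and collecting du, dv coefficients:
  coeff of du: -4*u
  coeff of dv: 0
F^* omega = (-4*u) du.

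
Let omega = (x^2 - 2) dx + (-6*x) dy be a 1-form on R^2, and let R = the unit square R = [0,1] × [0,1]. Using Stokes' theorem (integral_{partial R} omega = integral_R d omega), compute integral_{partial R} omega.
integral_(partial R) omega = -6

Stokes: integral_partial_R omega = integral_R d omega with d omega = (∂Q/∂x - ∂P/∂y) dx ∧ dy.
  ∂Q/∂x = -6
  ∂P/∂y = 0
  integrand = ∂Q/∂x - ∂P/∂y = -6.
Integrating over R: integral_0^1 integral_0^1 (-6) dx dy = -6.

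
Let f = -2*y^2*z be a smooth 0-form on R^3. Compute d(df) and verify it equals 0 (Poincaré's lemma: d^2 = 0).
d(df) = 0

Step 1: df = sum_i (∂f/∂x_i) dx_i = (0) dx + (-4*y*z) dy + (-2*y^2) dz.
Step 2: Apply d again. Using the 1-form formula, the coefficient of dx ∧ dy in d(df) is ∂^2 f/∂x ∂y - ∂^2 f/∂y ∂x = (0) - (0) = 0 (equality of mixed partials for smooth f).
Similarly for dx ∧ dz and dy ∧ dz — all coefficients vanish. So d(df) = 0.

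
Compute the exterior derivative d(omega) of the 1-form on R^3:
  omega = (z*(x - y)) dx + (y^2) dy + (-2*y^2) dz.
d(omega) = (z) dx ∧ dy + (-x + y) dx ∧ dz + (-4*y) dy ∧ dz

For a 1-form omega = sum_i f_i dx_i, the exterior derivative is
  d(omega) = sum_{i < j} (∂f_j/∂x_i - ∂f_i/∂x_j) dx_i ∧ dx_j.
  coefficient of dx ∧ dy: ∂f_2/∂x - ∂f_1/∂y = ∂(y^2)/∂x - ∂(z*(x - y))/∂y = z
  coefficient of dx ∧ dz: ∂f_3/∂x - ∂f_1/∂z = ∂(-2*y^2)/∂x - ∂(z*(x - y))/∂z = -x + y
  coefficient of dy ∧ dz: ∂f_3/∂y - ∂f_2/∂z = ∂(-2*y^2)/∂y - ∂(y^2)/∂z = -4*y
Assembling: d(omega) = (z) dx ∧ dy + (-x + y) dx ∧ dz + (-4*y) dy ∧ dz.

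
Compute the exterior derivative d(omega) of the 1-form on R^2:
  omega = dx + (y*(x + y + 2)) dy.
d(omega) = (y) dx ∧ dy

For a 1-form omega = sum_i f_i dx_i, the exterior derivative is
  d(omega) = sum_{i < j} (∂f_j/∂x_i - ∂f_i/∂x_j) dx_i ∧ dx_j.
  coefficient of dx ∧ dy: ∂f_2/∂x - ∂f_1/∂y = ∂(y*(x + y + 2))/∂x - ∂(1)/∂y = y
Assembling: d(omega) = (y) dx ∧ dy.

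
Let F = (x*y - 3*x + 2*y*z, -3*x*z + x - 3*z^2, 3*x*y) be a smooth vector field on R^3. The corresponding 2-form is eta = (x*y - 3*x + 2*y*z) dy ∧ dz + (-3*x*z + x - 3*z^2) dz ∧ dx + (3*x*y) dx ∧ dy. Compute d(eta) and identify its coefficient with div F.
d(eta) = (y - 3) dx ∧ dy ∧ dz; div F = y - 3

For a 2-form in R^3 of the form above, applying d gives a 3-form with coefficient ∂P/∂x + ∂Q/∂y + ∂R/∂z:
  ∂P/∂x = y - 3
  ∂Q/∂y = 0
  ∂R/∂z = 0
Sum = y - 3, which is exactly div F.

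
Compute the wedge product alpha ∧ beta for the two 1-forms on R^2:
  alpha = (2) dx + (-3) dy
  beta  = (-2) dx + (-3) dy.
alpha ∧ beta = (-12) dx ∧ dy

Distribute the wedge, using dx_i ∧ dx_j = -dx_j ∧ dx_i and dx_i ∧ dx_i = 0. For each pair (i, j) with i < j, the coefficient of dx_i ∧ dx_j in alpha ∧ beta is (alpha_i * beta_j - alpha_j * beta_i). Collecting: alpha ∧ beta = (-12) dx ∧ dy.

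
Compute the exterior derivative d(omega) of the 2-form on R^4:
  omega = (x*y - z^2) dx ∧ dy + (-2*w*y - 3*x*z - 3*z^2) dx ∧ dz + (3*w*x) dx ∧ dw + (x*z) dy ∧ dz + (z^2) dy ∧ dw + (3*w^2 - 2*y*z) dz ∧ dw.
d(omega) = (2*w - z) dx ∧ dy ∧ dz + (-2*y) dx ∧ dz ∧ dw + (-4*z) dy ∧ dz ∧ dw

For a 2-form omega = sum_{i<j} g_{ij} dx_i ∧ dx_j, the exterior derivative is
  d(omega) = sum_{i<j} d(g_{ij}) ∧ dx_i ∧ dx_j = sum_{i<j, k} (∂g_{ij}/∂x_k) dx_k ∧ dx_i ∧ dx_j.
Expand each term, using dx_k ∧ dx_i ∧ dx_j = sgn(permutation) dx_{(a)} ∧ dx_{(b)} ∧ dx_{(c)} with (a < b < c) sorted:
  d(x*y - z^2) includes (∂/∂z)(x*y - z^2) dz = (-2*z) dz, which multiplied by dx ∧ dy gives (-2*z) dx ∧ dy ∧ dz
  d(-2*w*y - 3*x*z - 3*z^2) includes (∂/∂y)(-2*w*y - 3*x*z - 3*z^2) dy = (-2*w) dy, which multiplied by dx ∧ dz gives (2*w) dx ∧ dy ∧ dz
  d(-2*w*y - 3*x*z - 3*z^2) includes (∂/∂w)(-2*w*y - 3*x*z - 3*z^2) dw = (-2*y) dw, which multiplied by dx ∧ dz gives (-2*y) dx ∧ dz ∧ dw
  d(x*z) includes (∂/∂x)(x*z) dx = (z) dx, which multiplied by dy ∧ dz gives (z) dx ∧ dy ∧ dz
  d(z^2) includes (∂/∂z)(z^2) dz = (2*z) dz, which multiplied by dy ∧ dw gives (-2*z) dy ∧ dz ∧ dw
  d(3*w^2 - 2*y*z) includes (∂/∂y)(3*w^2 - 2*y*z) dy = (-2*z) dy, which multiplied by dz ∧ dw gives (-2*z) dy ∧ dz ∧ dw
Collecting like 3-forms: d(omega) = (2*w - z) dx ∧ dy ∧ dz + (-2*y) dx ∧ dz ∧ dw + (-4*z) dy ∧ dz ∧ dw.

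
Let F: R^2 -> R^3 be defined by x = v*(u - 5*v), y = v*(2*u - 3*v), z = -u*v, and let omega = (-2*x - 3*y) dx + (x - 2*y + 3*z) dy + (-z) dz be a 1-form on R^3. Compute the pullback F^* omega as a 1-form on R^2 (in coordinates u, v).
F^* omega = (21*v^2*(-u + v)) du + (v*(-21*u^2 + 137*u*v - 196*v^2)) dv

Using F^*(f dg) = (f ∘ F) d(g ∘ F), substitute each coordinate x_i by F_i(u, v) in f_i, and replace dx_i by d F_i = (∂F_i/∂u) du + (∂F_i/∂v) dv.
  For the x component: f_1(F) = v*(-8*u + 19*v); d F_1 = (v) du + (u - 10*v) dv
  For the y component: f_2(F) = v*(-6*u + v); d F_2 = (2*v) du + (2*u - 6*v) dv
  For the z component: f_3(F) = u*v; d F_3 = (-v) du + (-u) dv
Combining and collecting du, dv coefficients:
  coeff of du: 21*v^2*(-u + v)
  coeff of dv: v*(-21*u^2 + 137*u*v - 196*v^2)
F^* omega = (21*v^2*(-u + v)) du + (v*(-21*u^2 + 137*u*v - 196*v^2)) dv.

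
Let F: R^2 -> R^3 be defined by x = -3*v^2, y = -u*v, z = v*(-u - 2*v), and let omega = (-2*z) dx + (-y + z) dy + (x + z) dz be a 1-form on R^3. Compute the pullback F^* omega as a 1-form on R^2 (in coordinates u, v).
F^* omega = (v^2*(u + 7*v)) du + (v*(u^2 - u*v - 4*v^2)) dv

Using F^*(f dg) = (f ∘ F) d(g ∘ F), substitute each coordinate x_i by F_i(u, v) in f_i, and replace dx_i by d F_i = (∂F_i/∂u) du + (∂F_i/∂v) dv.
  For the x component: f_1(F) = 2*v*(u + 2*v); d F_1 = (0) du + (-6*v) dv
  For the y component: f_2(F) = -2*v^2; d F_2 = (-v) du + (-u) dv
  For the z component: f_3(F) = v*(-u - 5*v); d F_3 = (-v) du + (-u - 4*v) dv
Combining and collecting du, dv coefficients:
  coeff of du: v^2*(u + 7*v)
  coeff of dv: v*(u^2 - u*v - 4*v^2)
F^* omega = (v^2*(u + 7*v)) du + (v*(u^2 - u*v - 4*v^2)) dv.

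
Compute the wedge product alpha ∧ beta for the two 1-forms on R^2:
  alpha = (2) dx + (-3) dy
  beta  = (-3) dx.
alpha ∧ beta = (-9) dx ∧ dy

Distribute the wedge, using dx_i ∧ dx_j = -dx_j ∧ dx_i and dx_i ∧ dx_i = 0. For each pair (i, j) with i < j, the coefficient of dx_i ∧ dx_j in alpha ∧ beta is (alpha_i * beta_j - alpha_j * beta_i). Collecting: alpha ∧ beta = (-9) dx ∧ dy.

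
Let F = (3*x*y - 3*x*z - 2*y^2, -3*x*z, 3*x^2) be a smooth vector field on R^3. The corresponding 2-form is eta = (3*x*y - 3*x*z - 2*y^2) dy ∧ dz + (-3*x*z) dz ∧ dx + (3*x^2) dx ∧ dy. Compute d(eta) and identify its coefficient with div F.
d(eta) = (3*y - 3*z) dx ∧ dy ∧ dz; div F = 3*y - 3*z

For a 2-form in R^3 of the form above, applying d gives a 3-form with coefficient ∂P/∂x + ∂Q/∂y + ∂R/∂z:
  ∂P/∂x = 3*y - 3*z
  ∂Q/∂y = 0
  ∂R/∂z = 0
Sum = 3*y - 3*z, which is exactly div F.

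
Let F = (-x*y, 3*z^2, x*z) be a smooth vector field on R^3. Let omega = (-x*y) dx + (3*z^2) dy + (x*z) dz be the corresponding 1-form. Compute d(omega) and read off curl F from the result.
d(omega) = (-6*z) dy ∧ dz + (-z) dz ∧ dx + (x) dx ∧ dy; curl F = (-6*z, -z, x)

d omega = sum_{i<j} (∂f_j/∂x_i - ∂f_i/∂x_j) dx_i ∧ dx_j. Under the identification (dy ∧ dz, dz ∧ dx, dx ∧ dy) ↔ (e_x, e_y, e_z), the coefficients are exactly the components of curl F. Compute:
  ∂R/∂y - ∂Q/∂z = (0) - (6*z) = -6*z
  ∂P/∂z - ∂R/∂x = (0) - (z) = -z
  ∂Q/∂x - ∂P/∂y = (0) - (-x) = x.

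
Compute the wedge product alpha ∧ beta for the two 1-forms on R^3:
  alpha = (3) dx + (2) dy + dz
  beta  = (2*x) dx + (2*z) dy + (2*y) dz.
alpha ∧ beta = (-4*x + 6*z) dx ∧ dy + (-2*x + 6*y) dx ∧ dz + (4*y - 2*z) dy ∧ dz

Distribute the wedge, using dx_i ∧ dx_j = -dx_j ∧ dx_i and dx_i ∧ dx_i = 0. For each pair (i, j) with i < j, the coefficient of dx_i ∧ dx_j in alpha ∧ beta is (alpha_i * beta_j - alpha_j * beta_i). Collecting: alpha ∧ beta = (-4*x + 6*z) dx ∧ dy + (-2*x + 6*y) dx ∧ dz + (4*y - 2*z) dy ∧ dz.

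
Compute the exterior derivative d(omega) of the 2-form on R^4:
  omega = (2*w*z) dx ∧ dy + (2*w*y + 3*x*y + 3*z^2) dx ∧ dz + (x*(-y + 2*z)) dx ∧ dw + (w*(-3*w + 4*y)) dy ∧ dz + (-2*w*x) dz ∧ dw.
d(omega) = (-3*x) dx ∧ dy ∧ dz + (x + 2*z) dx ∧ dy ∧ dw + (-2*w - 2*x + 2*y) dx ∧ dz ∧ dw + (-6*w + 4*y) dy ∧ dz ∧ dw

For a 2-form omega = sum_{i<j} g_{ij} dx_i ∧ dx_j, the exterior derivative is
  d(omega) = sum_{i<j} d(g_{ij}) ∧ dx_i ∧ dx_j = sum_{i<j, k} (∂g_{ij}/∂x_k) dx_k ∧ dx_i ∧ dx_j.
Expand each term, using dx_k ∧ dx_i ∧ dx_j = sgn(permutation) dx_{(a)} ∧ dx_{(b)} ∧ dx_{(c)} with (a < b < c) sorted:
  d(2*w*z) includes (∂/∂z)(2*w*z) dz = (2*w) dz, which multiplied by dx ∧ dy gives (2*w) dx ∧ dy ∧ dz
  d(2*w*z) includes (∂/∂w)(2*w*z) dw = (2*z) dw, which multiplied by dx ∧ dy gives (2*z) dx ∧ dy ∧ dw
  d(2*w*y + 3*x*y + 3*z^2) includes (∂/∂y)(2*w*y + 3*x*y + 3*z^2) dy = (2*w + 3*x) dy, which multiplied by dx ∧ dz gives (-2*w - 3*x) dx ∧ dy ∧ dz
  d(2*w*y + 3*x*y + 3*z^2) includes (∂/∂w)(2*w*y + 3*x*y + 3*z^2) dw = (2*y) dw, which multiplied by dx ∧ dz gives (2*y) dx ∧ dz ∧ dw
  d(x*(-y + 2*z)) includes (∂/∂y)(x*(-y + 2*z)) dy = (-x) dy, which multiplied by dx ∧ dw gives (x) dx ∧ dy ∧ dw
  d(x*(-y + 2*z)) includes (∂/∂z)(x*(-y + 2*z)) dz = (2*x) dz, which multiplied by dx ∧ dw gives (-2*x) dx ∧ dz ∧ dw
  d(w*(-3*w + 4*y)) includes (∂/∂w)(w*(-3*w + 4*y)) dw = (-6*w + 4*y) dw, which multiplied by dy ∧ dz gives (-6*w + 4*y) dy ∧ dz ∧ dw
  d(-2*w*x) includes (∂/∂x)(-2*w*x) dx = (-2*w) dx, which multiplied by dz ∧ dw gives (-2*w) dx ∧ dz ∧ dw
Collecting like 3-forms: d(omega) = (-3*x) dx ∧ dy ∧ dz + (x + 2*z) dx ∧ dy ∧ dw + (-2*w - 2*x + 2*y) dx ∧ dz ∧ dw + (-6*w + 4*y) dy ∧ dz ∧ dw.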